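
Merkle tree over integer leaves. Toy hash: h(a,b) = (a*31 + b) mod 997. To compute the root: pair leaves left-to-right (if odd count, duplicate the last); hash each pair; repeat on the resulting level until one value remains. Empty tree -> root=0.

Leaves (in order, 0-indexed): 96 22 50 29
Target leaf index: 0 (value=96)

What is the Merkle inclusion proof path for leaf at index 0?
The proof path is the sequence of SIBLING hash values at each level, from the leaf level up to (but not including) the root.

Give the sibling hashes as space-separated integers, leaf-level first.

Answer: 22 582

Derivation:
L0 (leaves): [96, 22, 50, 29], target index=0
L1: h(96,22)=(96*31+22)%997=7 [pair 0] h(50,29)=(50*31+29)%997=582 [pair 1] -> [7, 582]
  Sibling for proof at L0: 22
L2: h(7,582)=(7*31+582)%997=799 [pair 0] -> [799]
  Sibling for proof at L1: 582
Root: 799
Proof path (sibling hashes from leaf to root): [22, 582]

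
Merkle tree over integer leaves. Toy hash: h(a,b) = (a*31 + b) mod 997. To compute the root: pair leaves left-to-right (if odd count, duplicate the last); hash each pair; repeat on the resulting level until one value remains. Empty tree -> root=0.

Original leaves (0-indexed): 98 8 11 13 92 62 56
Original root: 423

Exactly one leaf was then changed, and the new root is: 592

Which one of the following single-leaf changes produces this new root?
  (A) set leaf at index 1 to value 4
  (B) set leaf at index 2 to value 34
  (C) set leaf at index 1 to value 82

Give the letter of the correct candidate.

Original leaves: [98, 8, 11, 13, 92, 62, 56]
Target new root: 592
Try each candidate change and compute the resulting root:
Candidate A: set leaf[1] = 4 -> leaves = [98, 4, 11, 13, 92, 62, 56]
  L0: [98, 4, 11, 13, 92, 62, 56]
  L1: h(98,4)=(98*31+4)%997=51 h(11,13)=(11*31+13)%997=354 h(92,62)=(92*31+62)%997=920 h(56,56)=(56*31+56)%997=795 -> [51, 354, 920, 795]
  L2: h(51,354)=(51*31+354)%997=938 h(920,795)=(920*31+795)%997=402 -> [938, 402]
  L3: h(938,402)=(938*31+402)%997=567 -> [567]
  root = 567 != target 592
Candidate B: set leaf[2] = 34 -> leaves = [98, 8, 34, 13, 92, 62, 56]
  L0: [98, 8, 34, 13, 92, 62, 56]
  L1: h(98,8)=(98*31+8)%997=55 h(34,13)=(34*31+13)%997=70 h(92,62)=(92*31+62)%997=920 h(56,56)=(56*31+56)%997=795 -> [55, 70, 920, 795]
  L2: h(55,70)=(55*31+70)%997=778 h(920,795)=(920*31+795)%997=402 -> [778, 402]
  L3: h(778,402)=(778*31+402)%997=592 -> [592]
  root = 592 == target 592  ** MATCH **
Candidate C: set leaf[1] = 82 -> leaves = [98, 82, 11, 13, 92, 62, 56]
  L0: [98, 82, 11, 13, 92, 62, 56]
  L1: h(98,82)=(98*31+82)%997=129 h(11,13)=(11*31+13)%997=354 h(92,62)=(92*31+62)%997=920 h(56,56)=(56*31+56)%997=795 -> [129, 354, 920, 795]
  L2: h(129,354)=(129*31+354)%997=365 h(920,795)=(920*31+795)%997=402 -> [365, 402]
  L3: h(365,402)=(365*31+402)%997=750 -> [750]
  root = 750 != target 592
Candidate B produces the target root.

Answer: B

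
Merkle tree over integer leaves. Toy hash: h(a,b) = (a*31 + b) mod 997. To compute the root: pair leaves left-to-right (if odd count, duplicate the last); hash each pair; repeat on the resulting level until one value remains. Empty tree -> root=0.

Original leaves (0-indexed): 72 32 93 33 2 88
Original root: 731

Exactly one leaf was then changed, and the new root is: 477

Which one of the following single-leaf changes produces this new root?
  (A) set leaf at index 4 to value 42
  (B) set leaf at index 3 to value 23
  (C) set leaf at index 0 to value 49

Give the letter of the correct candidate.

Original leaves: [72, 32, 93, 33, 2, 88]
Target new root: 477
Try each candidate change and compute the resulting root:
Candidate A: set leaf[4] = 42 -> leaves = [72, 32, 93, 33, 42, 88]
  L0: [72, 32, 93, 33, 42, 88]
  L1: h(72,32)=(72*31+32)%997=270 h(93,33)=(93*31+33)%997=922 h(42,88)=(42*31+88)%997=393 -> [270, 922, 393]
  L2: h(270,922)=(270*31+922)%997=319 h(393,393)=(393*31+393)%997=612 -> [319, 612]
  L3: h(319,612)=(319*31+612)%997=531 -> [531]
  root = 531 != target 477
Candidate B: set leaf[3] = 23 -> leaves = [72, 32, 93, 23, 2, 88]
  L0: [72, 32, 93, 23, 2, 88]
  L1: h(72,32)=(72*31+32)%997=270 h(93,23)=(93*31+23)%997=912 h(2,88)=(2*31+88)%997=150 -> [270, 912, 150]
  L2: h(270,912)=(270*31+912)%997=309 h(150,150)=(150*31+150)%997=812 -> [309, 812]
  L3: h(309,812)=(309*31+812)%997=421 -> [421]
  root = 421 != target 477
Candidate C: set leaf[0] = 49 -> leaves = [49, 32, 93, 33, 2, 88]
  L0: [49, 32, 93, 33, 2, 88]
  L1: h(49,32)=(49*31+32)%997=554 h(93,33)=(93*31+33)%997=922 h(2,88)=(2*31+88)%997=150 -> [554, 922, 150]
  L2: h(554,922)=(554*31+922)%997=150 h(150,150)=(150*31+150)%997=812 -> [150, 812]
  L3: h(150,812)=(150*31+812)%997=477 -> [477]
  root = 477 == target 477  ** MATCH **
Candidate C produces the target root.

Answer: C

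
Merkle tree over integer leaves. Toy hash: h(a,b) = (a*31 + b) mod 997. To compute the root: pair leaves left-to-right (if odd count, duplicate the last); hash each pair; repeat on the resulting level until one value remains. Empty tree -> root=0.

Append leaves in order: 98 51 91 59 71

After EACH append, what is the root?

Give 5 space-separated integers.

After append 98 (leaves=[98]):
  L0: [98]
  root=98
After append 51 (leaves=[98, 51]):
  L0: [98, 51]
  L1: h(98,51)=(98*31+51)%997=98 -> [98]
  root=98
After append 91 (leaves=[98, 51, 91]):
  L0: [98, 51, 91]
  L1: h(98,51)=(98*31+51)%997=98 h(91,91)=(91*31+91)%997=918 -> [98, 918]
  L2: h(98,918)=(98*31+918)%997=965 -> [965]
  root=965
After append 59 (leaves=[98, 51, 91, 59]):
  L0: [98, 51, 91, 59]
  L1: h(98,51)=(98*31+51)%997=98 h(91,59)=(91*31+59)%997=886 -> [98, 886]
  L2: h(98,886)=(98*31+886)%997=933 -> [933]
  root=933
After append 71 (leaves=[98, 51, 91, 59, 71]):
  L0: [98, 51, 91, 59, 71]
  L1: h(98,51)=(98*31+51)%997=98 h(91,59)=(91*31+59)%997=886 h(71,71)=(71*31+71)%997=278 -> [98, 886, 278]
  L2: h(98,886)=(98*31+886)%997=933 h(278,278)=(278*31+278)%997=920 -> [933, 920]
  L3: h(933,920)=(933*31+920)%997=930 -> [930]
  root=930

Answer: 98 98 965 933 930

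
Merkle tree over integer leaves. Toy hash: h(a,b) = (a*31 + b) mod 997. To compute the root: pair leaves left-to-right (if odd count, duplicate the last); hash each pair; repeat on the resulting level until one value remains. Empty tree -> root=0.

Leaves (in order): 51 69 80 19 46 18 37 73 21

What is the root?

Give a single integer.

Answer: 814

Derivation:
L0: [51, 69, 80, 19, 46, 18, 37, 73, 21]
L1: h(51,69)=(51*31+69)%997=653 h(80,19)=(80*31+19)%997=505 h(46,18)=(46*31+18)%997=447 h(37,73)=(37*31+73)%997=223 h(21,21)=(21*31+21)%997=672 -> [653, 505, 447, 223, 672]
L2: h(653,505)=(653*31+505)%997=808 h(447,223)=(447*31+223)%997=122 h(672,672)=(672*31+672)%997=567 -> [808, 122, 567]
L3: h(808,122)=(808*31+122)%997=245 h(567,567)=(567*31+567)%997=198 -> [245, 198]
L4: h(245,198)=(245*31+198)%997=814 -> [814]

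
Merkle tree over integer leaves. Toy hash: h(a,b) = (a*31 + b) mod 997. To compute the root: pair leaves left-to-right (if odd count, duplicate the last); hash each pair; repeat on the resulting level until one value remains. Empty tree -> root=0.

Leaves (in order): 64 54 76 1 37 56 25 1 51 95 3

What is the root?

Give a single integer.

Answer: 7

Derivation:
L0: [64, 54, 76, 1, 37, 56, 25, 1, 51, 95, 3]
L1: h(64,54)=(64*31+54)%997=44 h(76,1)=(76*31+1)%997=363 h(37,56)=(37*31+56)%997=206 h(25,1)=(25*31+1)%997=776 h(51,95)=(51*31+95)%997=679 h(3,3)=(3*31+3)%997=96 -> [44, 363, 206, 776, 679, 96]
L2: h(44,363)=(44*31+363)%997=730 h(206,776)=(206*31+776)%997=183 h(679,96)=(679*31+96)%997=208 -> [730, 183, 208]
L3: h(730,183)=(730*31+183)%997=879 h(208,208)=(208*31+208)%997=674 -> [879, 674]
L4: h(879,674)=(879*31+674)%997=7 -> [7]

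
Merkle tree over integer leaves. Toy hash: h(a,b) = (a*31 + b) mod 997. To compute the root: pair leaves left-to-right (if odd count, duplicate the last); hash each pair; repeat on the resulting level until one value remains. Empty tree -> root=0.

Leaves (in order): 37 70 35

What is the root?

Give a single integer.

L0: [37, 70, 35]
L1: h(37,70)=(37*31+70)%997=220 h(35,35)=(35*31+35)%997=123 -> [220, 123]
L2: h(220,123)=(220*31+123)%997=961 -> [961]

Answer: 961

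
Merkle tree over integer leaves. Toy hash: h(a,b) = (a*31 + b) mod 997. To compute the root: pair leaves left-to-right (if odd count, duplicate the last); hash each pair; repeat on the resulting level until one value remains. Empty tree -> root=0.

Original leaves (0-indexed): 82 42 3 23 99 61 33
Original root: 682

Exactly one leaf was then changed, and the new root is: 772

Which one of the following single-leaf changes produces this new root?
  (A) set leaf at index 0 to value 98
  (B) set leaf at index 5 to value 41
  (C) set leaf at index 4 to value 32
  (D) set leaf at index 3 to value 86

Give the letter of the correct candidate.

Answer: A

Derivation:
Original leaves: [82, 42, 3, 23, 99, 61, 33]
Target new root: 772
Try each candidate change and compute the resulting root:
Candidate A: set leaf[0] = 98 -> leaves = [98, 42, 3, 23, 99, 61, 33]
  L0: [98, 42, 3, 23, 99, 61, 33]
  L1: h(98,42)=(98*31+42)%997=89 h(3,23)=(3*31+23)%997=116 h(99,61)=(99*31+61)%997=139 h(33,33)=(33*31+33)%997=59 -> [89, 116, 139, 59]
  L2: h(89,116)=(89*31+116)%997=881 h(139,59)=(139*31+59)%997=380 -> [881, 380]
  L3: h(881,380)=(881*31+380)%997=772 -> [772]
  root = 772 == target 772  ** MATCH **
Candidate B: set leaf[5] = 41 -> leaves = [82, 42, 3, 23, 99, 41, 33]
  L0: [82, 42, 3, 23, 99, 41, 33]
  L1: h(82,42)=(82*31+42)%997=590 h(3,23)=(3*31+23)%997=116 h(99,41)=(99*31+41)%997=119 h(33,33)=(33*31+33)%997=59 -> [590, 116, 119, 59]
  L2: h(590,116)=(590*31+116)%997=460 h(119,59)=(119*31+59)%997=757 -> [460, 757]
  L3: h(460,757)=(460*31+757)%997=62 -> [62]
  root = 62 != target 772
Candidate C: set leaf[4] = 32 -> leaves = [82, 42, 3, 23, 32, 61, 33]
  L0: [82, 42, 3, 23, 32, 61, 33]
  L1: h(82,42)=(82*31+42)%997=590 h(3,23)=(3*31+23)%997=116 h(32,61)=(32*31+61)%997=56 h(33,33)=(33*31+33)%997=59 -> [590, 116, 56, 59]
  L2: h(590,116)=(590*31+116)%997=460 h(56,59)=(56*31+59)%997=798 -> [460, 798]
  L3: h(460,798)=(460*31+798)%997=103 -> [103]
  root = 103 != target 772
Candidate D: set leaf[3] = 86 -> leaves = [82, 42, 3, 86, 99, 61, 33]
  L0: [82, 42, 3, 86, 99, 61, 33]
  L1: h(82,42)=(82*31+42)%997=590 h(3,86)=(3*31+86)%997=179 h(99,61)=(99*31+61)%997=139 h(33,33)=(33*31+33)%997=59 -> [590, 179, 139, 59]
  L2: h(590,179)=(590*31+179)%997=523 h(139,59)=(139*31+59)%997=380 -> [523, 380]
  L3: h(523,380)=(523*31+380)%997=641 -> [641]
  root = 641 != target 772
Candidate A produces the target root.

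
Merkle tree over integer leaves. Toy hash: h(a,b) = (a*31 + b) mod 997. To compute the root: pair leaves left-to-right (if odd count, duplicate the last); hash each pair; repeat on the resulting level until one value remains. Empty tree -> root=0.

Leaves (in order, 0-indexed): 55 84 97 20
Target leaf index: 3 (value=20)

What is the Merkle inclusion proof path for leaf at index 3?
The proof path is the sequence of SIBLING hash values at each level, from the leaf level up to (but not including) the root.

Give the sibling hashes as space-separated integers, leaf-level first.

Answer: 97 792

Derivation:
L0 (leaves): [55, 84, 97, 20], target index=3
L1: h(55,84)=(55*31+84)%997=792 [pair 0] h(97,20)=(97*31+20)%997=36 [pair 1] -> [792, 36]
  Sibling for proof at L0: 97
L2: h(792,36)=(792*31+36)%997=660 [pair 0] -> [660]
  Sibling for proof at L1: 792
Root: 660
Proof path (sibling hashes from leaf to root): [97, 792]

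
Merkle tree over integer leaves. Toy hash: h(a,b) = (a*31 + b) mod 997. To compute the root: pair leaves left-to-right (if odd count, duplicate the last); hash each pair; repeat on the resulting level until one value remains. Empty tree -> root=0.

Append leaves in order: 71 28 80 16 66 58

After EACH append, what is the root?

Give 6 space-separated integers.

After append 71 (leaves=[71]):
  L0: [71]
  root=71
After append 28 (leaves=[71, 28]):
  L0: [71, 28]
  L1: h(71,28)=(71*31+28)%997=235 -> [235]
  root=235
After append 80 (leaves=[71, 28, 80]):
  L0: [71, 28, 80]
  L1: h(71,28)=(71*31+28)%997=235 h(80,80)=(80*31+80)%997=566 -> [235, 566]
  L2: h(235,566)=(235*31+566)%997=872 -> [872]
  root=872
After append 16 (leaves=[71, 28, 80, 16]):
  L0: [71, 28, 80, 16]
  L1: h(71,28)=(71*31+28)%997=235 h(80,16)=(80*31+16)%997=502 -> [235, 502]
  L2: h(235,502)=(235*31+502)%997=808 -> [808]
  root=808
After append 66 (leaves=[71, 28, 80, 16, 66]):
  L0: [71, 28, 80, 16, 66]
  L1: h(71,28)=(71*31+28)%997=235 h(80,16)=(80*31+16)%997=502 h(66,66)=(66*31+66)%997=118 -> [235, 502, 118]
  L2: h(235,502)=(235*31+502)%997=808 h(118,118)=(118*31+118)%997=785 -> [808, 785]
  L3: h(808,785)=(808*31+785)%997=908 -> [908]
  root=908
After append 58 (leaves=[71, 28, 80, 16, 66, 58]):
  L0: [71, 28, 80, 16, 66, 58]
  L1: h(71,28)=(71*31+28)%997=235 h(80,16)=(80*31+16)%997=502 h(66,58)=(66*31+58)%997=110 -> [235, 502, 110]
  L2: h(235,502)=(235*31+502)%997=808 h(110,110)=(110*31+110)%997=529 -> [808, 529]
  L3: h(808,529)=(808*31+529)%997=652 -> [652]
  root=652

Answer: 71 235 872 808 908 652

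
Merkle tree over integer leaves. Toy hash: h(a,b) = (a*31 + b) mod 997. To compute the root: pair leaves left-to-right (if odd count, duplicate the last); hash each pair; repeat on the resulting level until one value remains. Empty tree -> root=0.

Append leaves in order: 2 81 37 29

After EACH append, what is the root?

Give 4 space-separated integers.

After append 2 (leaves=[2]):
  L0: [2]
  root=2
After append 81 (leaves=[2, 81]):
  L0: [2, 81]
  L1: h(2,81)=(2*31+81)%997=143 -> [143]
  root=143
After append 37 (leaves=[2, 81, 37]):
  L0: [2, 81, 37]
  L1: h(2,81)=(2*31+81)%997=143 h(37,37)=(37*31+37)%997=187 -> [143, 187]
  L2: h(143,187)=(143*31+187)%997=632 -> [632]
  root=632
After append 29 (leaves=[2, 81, 37, 29]):
  L0: [2, 81, 37, 29]
  L1: h(2,81)=(2*31+81)%997=143 h(37,29)=(37*31+29)%997=179 -> [143, 179]
  L2: h(143,179)=(143*31+179)%997=624 -> [624]
  root=624

Answer: 2 143 632 624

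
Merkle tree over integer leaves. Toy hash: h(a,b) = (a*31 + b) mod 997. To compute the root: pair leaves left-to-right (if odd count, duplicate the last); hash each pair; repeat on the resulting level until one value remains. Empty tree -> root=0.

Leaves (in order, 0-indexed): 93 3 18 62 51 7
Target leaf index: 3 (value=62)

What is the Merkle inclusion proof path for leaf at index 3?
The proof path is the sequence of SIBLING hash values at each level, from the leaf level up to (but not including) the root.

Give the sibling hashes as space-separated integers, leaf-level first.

L0 (leaves): [93, 3, 18, 62, 51, 7], target index=3
L1: h(93,3)=(93*31+3)%997=892 [pair 0] h(18,62)=(18*31+62)%997=620 [pair 1] h(51,7)=(51*31+7)%997=591 [pair 2] -> [892, 620, 591]
  Sibling for proof at L0: 18
L2: h(892,620)=(892*31+620)%997=356 [pair 0] h(591,591)=(591*31+591)%997=966 [pair 1] -> [356, 966]
  Sibling for proof at L1: 892
L3: h(356,966)=(356*31+966)%997=38 [pair 0] -> [38]
  Sibling for proof at L2: 966
Root: 38
Proof path (sibling hashes from leaf to root): [18, 892, 966]

Answer: 18 892 966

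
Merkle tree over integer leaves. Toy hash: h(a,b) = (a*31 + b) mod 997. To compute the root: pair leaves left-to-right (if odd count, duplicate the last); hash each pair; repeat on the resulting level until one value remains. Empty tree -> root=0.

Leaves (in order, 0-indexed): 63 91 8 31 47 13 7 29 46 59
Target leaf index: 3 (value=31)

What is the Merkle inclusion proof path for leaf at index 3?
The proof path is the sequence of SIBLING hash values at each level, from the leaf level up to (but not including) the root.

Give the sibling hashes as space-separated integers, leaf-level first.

L0 (leaves): [63, 91, 8, 31, 47, 13, 7, 29, 46, 59], target index=3
L1: h(63,91)=(63*31+91)%997=50 [pair 0] h(8,31)=(8*31+31)%997=279 [pair 1] h(47,13)=(47*31+13)%997=473 [pair 2] h(7,29)=(7*31+29)%997=246 [pair 3] h(46,59)=(46*31+59)%997=488 [pair 4] -> [50, 279, 473, 246, 488]
  Sibling for proof at L0: 8
L2: h(50,279)=(50*31+279)%997=832 [pair 0] h(473,246)=(473*31+246)%997=951 [pair 1] h(488,488)=(488*31+488)%997=661 [pair 2] -> [832, 951, 661]
  Sibling for proof at L1: 50
L3: h(832,951)=(832*31+951)%997=821 [pair 0] h(661,661)=(661*31+661)%997=215 [pair 1] -> [821, 215]
  Sibling for proof at L2: 951
L4: h(821,215)=(821*31+215)%997=741 [pair 0] -> [741]
  Sibling for proof at L3: 215
Root: 741
Proof path (sibling hashes from leaf to root): [8, 50, 951, 215]

Answer: 8 50 951 215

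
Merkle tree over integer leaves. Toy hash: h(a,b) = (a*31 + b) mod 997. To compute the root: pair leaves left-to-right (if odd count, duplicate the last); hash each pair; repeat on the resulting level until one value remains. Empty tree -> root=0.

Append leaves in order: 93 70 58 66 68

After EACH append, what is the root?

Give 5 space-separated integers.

Answer: 93 959 678 686 171

Derivation:
After append 93 (leaves=[93]):
  L0: [93]
  root=93
After append 70 (leaves=[93, 70]):
  L0: [93, 70]
  L1: h(93,70)=(93*31+70)%997=959 -> [959]
  root=959
After append 58 (leaves=[93, 70, 58]):
  L0: [93, 70, 58]
  L1: h(93,70)=(93*31+70)%997=959 h(58,58)=(58*31+58)%997=859 -> [959, 859]
  L2: h(959,859)=(959*31+859)%997=678 -> [678]
  root=678
After append 66 (leaves=[93, 70, 58, 66]):
  L0: [93, 70, 58, 66]
  L1: h(93,70)=(93*31+70)%997=959 h(58,66)=(58*31+66)%997=867 -> [959, 867]
  L2: h(959,867)=(959*31+867)%997=686 -> [686]
  root=686
After append 68 (leaves=[93, 70, 58, 66, 68]):
  L0: [93, 70, 58, 66, 68]
  L1: h(93,70)=(93*31+70)%997=959 h(58,66)=(58*31+66)%997=867 h(68,68)=(68*31+68)%997=182 -> [959, 867, 182]
  L2: h(959,867)=(959*31+867)%997=686 h(182,182)=(182*31+182)%997=839 -> [686, 839]
  L3: h(686,839)=(686*31+839)%997=171 -> [171]
  root=171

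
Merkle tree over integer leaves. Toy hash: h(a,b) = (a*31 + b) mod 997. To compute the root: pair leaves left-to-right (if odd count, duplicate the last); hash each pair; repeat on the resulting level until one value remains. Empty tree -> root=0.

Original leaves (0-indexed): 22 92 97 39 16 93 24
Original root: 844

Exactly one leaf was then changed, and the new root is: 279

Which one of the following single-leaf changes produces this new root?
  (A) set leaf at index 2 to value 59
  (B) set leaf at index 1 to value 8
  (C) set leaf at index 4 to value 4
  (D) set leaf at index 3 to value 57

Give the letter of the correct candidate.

Original leaves: [22, 92, 97, 39, 16, 93, 24]
Target new root: 279
Try each candidate change and compute the resulting root:
Candidate A: set leaf[2] = 59 -> leaves = [22, 92, 59, 39, 16, 93, 24]
  L0: [22, 92, 59, 39, 16, 93, 24]
  L1: h(22,92)=(22*31+92)%997=774 h(59,39)=(59*31+39)%997=871 h(16,93)=(16*31+93)%997=589 h(24,24)=(24*31+24)%997=768 -> [774, 871, 589, 768]
  L2: h(774,871)=(774*31+871)%997=937 h(589,768)=(589*31+768)%997=84 -> [937, 84]
  L3: h(937,84)=(937*31+84)%997=218 -> [218]
  root = 218 != target 279
Candidate B: set leaf[1] = 8 -> leaves = [22, 8, 97, 39, 16, 93, 24]
  L0: [22, 8, 97, 39, 16, 93, 24]
  L1: h(22,8)=(22*31+8)%997=690 h(97,39)=(97*31+39)%997=55 h(16,93)=(16*31+93)%997=589 h(24,24)=(24*31+24)%997=768 -> [690, 55, 589, 768]
  L2: h(690,55)=(690*31+55)%997=508 h(589,768)=(589*31+768)%997=84 -> [508, 84]
  L3: h(508,84)=(508*31+84)%997=877 -> [877]
  root = 877 != target 279
Candidate C: set leaf[4] = 4 -> leaves = [22, 92, 97, 39, 4, 93, 24]
  L0: [22, 92, 97, 39, 4, 93, 24]
  L1: h(22,92)=(22*31+92)%997=774 h(97,39)=(97*31+39)%997=55 h(4,93)=(4*31+93)%997=217 h(24,24)=(24*31+24)%997=768 -> [774, 55, 217, 768]
  L2: h(774,55)=(774*31+55)%997=121 h(217,768)=(217*31+768)%997=516 -> [121, 516]
  L3: h(121,516)=(121*31+516)%997=279 -> [279]
  root = 279 == target 279  ** MATCH **
Candidate D: set leaf[3] = 57 -> leaves = [22, 92, 97, 57, 16, 93, 24]
  L0: [22, 92, 97, 57, 16, 93, 24]
  L1: h(22,92)=(22*31+92)%997=774 h(97,57)=(97*31+57)%997=73 h(16,93)=(16*31+93)%997=589 h(24,24)=(24*31+24)%997=768 -> [774, 73, 589, 768]
  L2: h(774,73)=(774*31+73)%997=139 h(589,768)=(589*31+768)%997=84 -> [139, 84]
  L3: h(139,84)=(139*31+84)%997=405 -> [405]
  root = 405 != target 279
Candidate C produces the target root.

Answer: C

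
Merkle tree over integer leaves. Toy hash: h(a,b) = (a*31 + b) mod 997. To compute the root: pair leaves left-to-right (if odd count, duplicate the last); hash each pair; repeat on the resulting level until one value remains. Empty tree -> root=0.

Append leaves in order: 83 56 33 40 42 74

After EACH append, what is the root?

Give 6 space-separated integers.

Answer: 83 635 801 808 260 287

Derivation:
After append 83 (leaves=[83]):
  L0: [83]
  root=83
After append 56 (leaves=[83, 56]):
  L0: [83, 56]
  L1: h(83,56)=(83*31+56)%997=635 -> [635]
  root=635
After append 33 (leaves=[83, 56, 33]):
  L0: [83, 56, 33]
  L1: h(83,56)=(83*31+56)%997=635 h(33,33)=(33*31+33)%997=59 -> [635, 59]
  L2: h(635,59)=(635*31+59)%997=801 -> [801]
  root=801
After append 40 (leaves=[83, 56, 33, 40]):
  L0: [83, 56, 33, 40]
  L1: h(83,56)=(83*31+56)%997=635 h(33,40)=(33*31+40)%997=66 -> [635, 66]
  L2: h(635,66)=(635*31+66)%997=808 -> [808]
  root=808
After append 42 (leaves=[83, 56, 33, 40, 42]):
  L0: [83, 56, 33, 40, 42]
  L1: h(83,56)=(83*31+56)%997=635 h(33,40)=(33*31+40)%997=66 h(42,42)=(42*31+42)%997=347 -> [635, 66, 347]
  L2: h(635,66)=(635*31+66)%997=808 h(347,347)=(347*31+347)%997=137 -> [808, 137]
  L3: h(808,137)=(808*31+137)%997=260 -> [260]
  root=260
After append 74 (leaves=[83, 56, 33, 40, 42, 74]):
  L0: [83, 56, 33, 40, 42, 74]
  L1: h(83,56)=(83*31+56)%997=635 h(33,40)=(33*31+40)%997=66 h(42,74)=(42*31+74)%997=379 -> [635, 66, 379]
  L2: h(635,66)=(635*31+66)%997=808 h(379,379)=(379*31+379)%997=164 -> [808, 164]
  L3: h(808,164)=(808*31+164)%997=287 -> [287]
  root=287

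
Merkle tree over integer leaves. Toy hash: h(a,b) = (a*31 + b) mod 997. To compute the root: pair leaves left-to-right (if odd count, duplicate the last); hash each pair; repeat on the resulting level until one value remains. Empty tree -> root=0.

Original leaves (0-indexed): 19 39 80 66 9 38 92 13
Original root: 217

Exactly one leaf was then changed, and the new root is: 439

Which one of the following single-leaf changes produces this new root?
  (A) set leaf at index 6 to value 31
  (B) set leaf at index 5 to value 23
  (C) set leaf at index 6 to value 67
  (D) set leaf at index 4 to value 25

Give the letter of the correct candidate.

Original leaves: [19, 39, 80, 66, 9, 38, 92, 13]
Target new root: 439
Try each candidate change and compute the resulting root:
Candidate A: set leaf[6] = 31 -> leaves = [19, 39, 80, 66, 9, 38, 31, 13]
  L0: [19, 39, 80, 66, 9, 38, 31, 13]
  L1: h(19,39)=(19*31+39)%997=628 h(80,66)=(80*31+66)%997=552 h(9,38)=(9*31+38)%997=317 h(31,13)=(31*31+13)%997=974 -> [628, 552, 317, 974]
  L2: h(628,552)=(628*31+552)%997=80 h(317,974)=(317*31+974)%997=831 -> [80, 831]
  L3: h(80,831)=(80*31+831)%997=320 -> [320]
  root = 320 != target 439
Candidate B: set leaf[5] = 23 -> leaves = [19, 39, 80, 66, 9, 23, 92, 13]
  L0: [19, 39, 80, 66, 9, 23, 92, 13]
  L1: h(19,39)=(19*31+39)%997=628 h(80,66)=(80*31+66)%997=552 h(9,23)=(9*31+23)%997=302 h(92,13)=(92*31+13)%997=871 -> [628, 552, 302, 871]
  L2: h(628,552)=(628*31+552)%997=80 h(302,871)=(302*31+871)%997=263 -> [80, 263]
  L3: h(80,263)=(80*31+263)%997=749 -> [749]
  root = 749 != target 439
Candidate C: set leaf[6] = 67 -> leaves = [19, 39, 80, 66, 9, 38, 67, 13]
  L0: [19, 39, 80, 66, 9, 38, 67, 13]
  L1: h(19,39)=(19*31+39)%997=628 h(80,66)=(80*31+66)%997=552 h(9,38)=(9*31+38)%997=317 h(67,13)=(67*31+13)%997=96 -> [628, 552, 317, 96]
  L2: h(628,552)=(628*31+552)%997=80 h(317,96)=(317*31+96)%997=950 -> [80, 950]
  L3: h(80,950)=(80*31+950)%997=439 -> [439]
  root = 439 == target 439  ** MATCH **
Candidate D: set leaf[4] = 25 -> leaves = [19, 39, 80, 66, 25, 38, 92, 13]
  L0: [19, 39, 80, 66, 25, 38, 92, 13]
  L1: h(19,39)=(19*31+39)%997=628 h(80,66)=(80*31+66)%997=552 h(25,38)=(25*31+38)%997=813 h(92,13)=(92*31+13)%997=871 -> [628, 552, 813, 871]
  L2: h(628,552)=(628*31+552)%997=80 h(813,871)=(813*31+871)%997=152 -> [80, 152]
  L3: h(80,152)=(80*31+152)%997=638 -> [638]
  root = 638 != target 439
Candidate C produces the target root.

Answer: C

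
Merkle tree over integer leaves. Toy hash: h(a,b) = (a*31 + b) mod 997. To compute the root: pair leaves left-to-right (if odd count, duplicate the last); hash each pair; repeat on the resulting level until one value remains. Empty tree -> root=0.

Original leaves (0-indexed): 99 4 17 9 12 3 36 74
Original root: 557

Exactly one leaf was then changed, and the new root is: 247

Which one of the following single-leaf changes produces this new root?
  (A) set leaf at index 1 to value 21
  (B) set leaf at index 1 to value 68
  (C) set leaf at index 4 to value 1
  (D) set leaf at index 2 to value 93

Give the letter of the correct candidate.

Answer: B

Derivation:
Original leaves: [99, 4, 17, 9, 12, 3, 36, 74]
Target new root: 247
Try each candidate change and compute the resulting root:
Candidate A: set leaf[1] = 21 -> leaves = [99, 21, 17, 9, 12, 3, 36, 74]
  L0: [99, 21, 17, 9, 12, 3, 36, 74]
  L1: h(99,21)=(99*31+21)%997=99 h(17,9)=(17*31+9)%997=536 h(12,3)=(12*31+3)%997=375 h(36,74)=(36*31+74)%997=193 -> [99, 536, 375, 193]
  L2: h(99,536)=(99*31+536)%997=614 h(375,193)=(375*31+193)%997=851 -> [614, 851]
  L3: h(614,851)=(614*31+851)%997=942 -> [942]
  root = 942 != target 247
Candidate B: set leaf[1] = 68 -> leaves = [99, 68, 17, 9, 12, 3, 36, 74]
  L0: [99, 68, 17, 9, 12, 3, 36, 74]
  L1: h(99,68)=(99*31+68)%997=146 h(17,9)=(17*31+9)%997=536 h(12,3)=(12*31+3)%997=375 h(36,74)=(36*31+74)%997=193 -> [146, 536, 375, 193]
  L2: h(146,536)=(146*31+536)%997=77 h(375,193)=(375*31+193)%997=851 -> [77, 851]
  L3: h(77,851)=(77*31+851)%997=247 -> [247]
  root = 247 == target 247  ** MATCH **
Candidate C: set leaf[4] = 1 -> leaves = [99, 4, 17, 9, 1, 3, 36, 74]
  L0: [99, 4, 17, 9, 1, 3, 36, 74]
  L1: h(99,4)=(99*31+4)%997=82 h(17,9)=(17*31+9)%997=536 h(1,3)=(1*31+3)%997=34 h(36,74)=(36*31+74)%997=193 -> [82, 536, 34, 193]
  L2: h(82,536)=(82*31+536)%997=87 h(34,193)=(34*31+193)%997=250 -> [87, 250]
  L3: h(87,250)=(87*31+250)%997=953 -> [953]
  root = 953 != target 247
Candidate D: set leaf[2] = 93 -> leaves = [99, 4, 93, 9, 12, 3, 36, 74]
  L0: [99, 4, 93, 9, 12, 3, 36, 74]
  L1: h(99,4)=(99*31+4)%997=82 h(93,9)=(93*31+9)%997=898 h(12,3)=(12*31+3)%997=375 h(36,74)=(36*31+74)%997=193 -> [82, 898, 375, 193]
  L2: h(82,898)=(82*31+898)%997=449 h(375,193)=(375*31+193)%997=851 -> [449, 851]
  L3: h(449,851)=(449*31+851)%997=812 -> [812]
  root = 812 != target 247
Candidate B produces the target root.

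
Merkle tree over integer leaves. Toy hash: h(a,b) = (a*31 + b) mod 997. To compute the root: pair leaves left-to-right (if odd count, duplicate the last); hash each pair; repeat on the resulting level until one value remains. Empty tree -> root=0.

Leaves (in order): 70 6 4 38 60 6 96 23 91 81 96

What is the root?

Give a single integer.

L0: [70, 6, 4, 38, 60, 6, 96, 23, 91, 81, 96]
L1: h(70,6)=(70*31+6)%997=182 h(4,38)=(4*31+38)%997=162 h(60,6)=(60*31+6)%997=869 h(96,23)=(96*31+23)%997=8 h(91,81)=(91*31+81)%997=908 h(96,96)=(96*31+96)%997=81 -> [182, 162, 869, 8, 908, 81]
L2: h(182,162)=(182*31+162)%997=819 h(869,8)=(869*31+8)%997=28 h(908,81)=(908*31+81)%997=313 -> [819, 28, 313]
L3: h(819,28)=(819*31+28)%997=492 h(313,313)=(313*31+313)%997=46 -> [492, 46]
L4: h(492,46)=(492*31+46)%997=343 -> [343]

Answer: 343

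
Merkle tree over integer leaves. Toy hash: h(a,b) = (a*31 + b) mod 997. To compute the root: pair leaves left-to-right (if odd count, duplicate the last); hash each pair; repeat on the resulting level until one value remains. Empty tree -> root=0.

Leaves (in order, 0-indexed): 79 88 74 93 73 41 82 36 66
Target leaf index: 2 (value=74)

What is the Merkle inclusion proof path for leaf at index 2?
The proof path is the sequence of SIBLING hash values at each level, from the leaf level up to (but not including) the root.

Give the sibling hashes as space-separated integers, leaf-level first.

L0 (leaves): [79, 88, 74, 93, 73, 41, 82, 36, 66], target index=2
L1: h(79,88)=(79*31+88)%997=543 [pair 0] h(74,93)=(74*31+93)%997=393 [pair 1] h(73,41)=(73*31+41)%997=310 [pair 2] h(82,36)=(82*31+36)%997=584 [pair 3] h(66,66)=(66*31+66)%997=118 [pair 4] -> [543, 393, 310, 584, 118]
  Sibling for proof at L0: 93
L2: h(543,393)=(543*31+393)%997=277 [pair 0] h(310,584)=(310*31+584)%997=224 [pair 1] h(118,118)=(118*31+118)%997=785 [pair 2] -> [277, 224, 785]
  Sibling for proof at L1: 543
L3: h(277,224)=(277*31+224)%997=835 [pair 0] h(785,785)=(785*31+785)%997=195 [pair 1] -> [835, 195]
  Sibling for proof at L2: 224
L4: h(835,195)=(835*31+195)%997=158 [pair 0] -> [158]
  Sibling for proof at L3: 195
Root: 158
Proof path (sibling hashes from leaf to root): [93, 543, 224, 195]

Answer: 93 543 224 195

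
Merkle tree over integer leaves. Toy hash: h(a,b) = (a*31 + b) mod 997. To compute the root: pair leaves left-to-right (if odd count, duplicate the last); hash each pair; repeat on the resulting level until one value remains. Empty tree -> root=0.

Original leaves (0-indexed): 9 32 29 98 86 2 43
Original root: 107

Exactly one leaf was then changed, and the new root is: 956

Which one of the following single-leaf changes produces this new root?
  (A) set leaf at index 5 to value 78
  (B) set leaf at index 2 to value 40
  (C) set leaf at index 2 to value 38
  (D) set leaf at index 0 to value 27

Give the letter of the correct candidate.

Answer: D

Derivation:
Original leaves: [9, 32, 29, 98, 86, 2, 43]
Target new root: 956
Try each candidate change and compute the resulting root:
Candidate A: set leaf[5] = 78 -> leaves = [9, 32, 29, 98, 86, 78, 43]
  L0: [9, 32, 29, 98, 86, 78, 43]
  L1: h(9,32)=(9*31+32)%997=311 h(29,98)=(29*31+98)%997=0 h(86,78)=(86*31+78)%997=750 h(43,43)=(43*31+43)%997=379 -> [311, 0, 750, 379]
  L2: h(311,0)=(311*31+0)%997=668 h(750,379)=(750*31+379)%997=698 -> [668, 698]
  L3: h(668,698)=(668*31+698)%997=469 -> [469]
  root = 469 != target 956
Candidate B: set leaf[2] = 40 -> leaves = [9, 32, 40, 98, 86, 2, 43]
  L0: [9, 32, 40, 98, 86, 2, 43]
  L1: h(9,32)=(9*31+32)%997=311 h(40,98)=(40*31+98)%997=341 h(86,2)=(86*31+2)%997=674 h(43,43)=(43*31+43)%997=379 -> [311, 341, 674, 379]
  L2: h(311,341)=(311*31+341)%997=12 h(674,379)=(674*31+379)%997=336 -> [12, 336]
  L3: h(12,336)=(12*31+336)%997=708 -> [708]
  root = 708 != target 956
Candidate C: set leaf[2] = 38 -> leaves = [9, 32, 38, 98, 86, 2, 43]
  L0: [9, 32, 38, 98, 86, 2, 43]
  L1: h(9,32)=(9*31+32)%997=311 h(38,98)=(38*31+98)%997=279 h(86,2)=(86*31+2)%997=674 h(43,43)=(43*31+43)%997=379 -> [311, 279, 674, 379]
  L2: h(311,279)=(311*31+279)%997=947 h(674,379)=(674*31+379)%997=336 -> [947, 336]
  L3: h(947,336)=(947*31+336)%997=780 -> [780]
  root = 780 != target 956
Candidate D: set leaf[0] = 27 -> leaves = [27, 32, 29, 98, 86, 2, 43]
  L0: [27, 32, 29, 98, 86, 2, 43]
  L1: h(27,32)=(27*31+32)%997=869 h(29,98)=(29*31+98)%997=0 h(86,2)=(86*31+2)%997=674 h(43,43)=(43*31+43)%997=379 -> [869, 0, 674, 379]
  L2: h(869,0)=(869*31+0)%997=20 h(674,379)=(674*31+379)%997=336 -> [20, 336]
  L3: h(20,336)=(20*31+336)%997=956 -> [956]
  root = 956 == target 956  ** MATCH **
Candidate D produces the target root.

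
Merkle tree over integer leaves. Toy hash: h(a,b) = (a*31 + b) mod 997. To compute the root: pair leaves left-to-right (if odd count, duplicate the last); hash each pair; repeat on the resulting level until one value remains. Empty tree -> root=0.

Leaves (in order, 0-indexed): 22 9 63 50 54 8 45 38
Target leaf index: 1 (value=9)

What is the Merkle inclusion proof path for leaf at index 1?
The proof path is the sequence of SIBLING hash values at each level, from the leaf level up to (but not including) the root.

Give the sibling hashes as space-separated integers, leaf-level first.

L0 (leaves): [22, 9, 63, 50, 54, 8, 45, 38], target index=1
L1: h(22,9)=(22*31+9)%997=691 [pair 0] h(63,50)=(63*31+50)%997=9 [pair 1] h(54,8)=(54*31+8)%997=685 [pair 2] h(45,38)=(45*31+38)%997=436 [pair 3] -> [691, 9, 685, 436]
  Sibling for proof at L0: 22
L2: h(691,9)=(691*31+9)%997=493 [pair 0] h(685,436)=(685*31+436)%997=734 [pair 1] -> [493, 734]
  Sibling for proof at L1: 9
L3: h(493,734)=(493*31+734)%997=65 [pair 0] -> [65]
  Sibling for proof at L2: 734
Root: 65
Proof path (sibling hashes from leaf to root): [22, 9, 734]

Answer: 22 9 734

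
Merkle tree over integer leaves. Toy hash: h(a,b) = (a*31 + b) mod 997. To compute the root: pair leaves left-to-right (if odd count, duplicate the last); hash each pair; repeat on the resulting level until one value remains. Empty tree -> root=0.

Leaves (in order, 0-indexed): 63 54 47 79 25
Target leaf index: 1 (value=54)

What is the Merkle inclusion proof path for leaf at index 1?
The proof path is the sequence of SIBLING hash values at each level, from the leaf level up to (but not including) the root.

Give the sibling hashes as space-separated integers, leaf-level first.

L0 (leaves): [63, 54, 47, 79, 25], target index=1
L1: h(63,54)=(63*31+54)%997=13 [pair 0] h(47,79)=(47*31+79)%997=539 [pair 1] h(25,25)=(25*31+25)%997=800 [pair 2] -> [13, 539, 800]
  Sibling for proof at L0: 63
L2: h(13,539)=(13*31+539)%997=942 [pair 0] h(800,800)=(800*31+800)%997=675 [pair 1] -> [942, 675]
  Sibling for proof at L1: 539
L3: h(942,675)=(942*31+675)%997=964 [pair 0] -> [964]
  Sibling for proof at L2: 675
Root: 964
Proof path (sibling hashes from leaf to root): [63, 539, 675]

Answer: 63 539 675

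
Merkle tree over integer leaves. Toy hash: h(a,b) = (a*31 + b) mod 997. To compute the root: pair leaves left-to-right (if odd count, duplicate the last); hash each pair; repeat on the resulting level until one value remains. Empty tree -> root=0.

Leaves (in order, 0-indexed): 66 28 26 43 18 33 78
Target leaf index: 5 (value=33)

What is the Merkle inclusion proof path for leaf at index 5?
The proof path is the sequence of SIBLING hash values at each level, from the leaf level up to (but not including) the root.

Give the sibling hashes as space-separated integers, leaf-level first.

L0 (leaves): [66, 28, 26, 43, 18, 33, 78], target index=5
L1: h(66,28)=(66*31+28)%997=80 [pair 0] h(26,43)=(26*31+43)%997=849 [pair 1] h(18,33)=(18*31+33)%997=591 [pair 2] h(78,78)=(78*31+78)%997=502 [pair 3] -> [80, 849, 591, 502]
  Sibling for proof at L0: 18
L2: h(80,849)=(80*31+849)%997=338 [pair 0] h(591,502)=(591*31+502)%997=877 [pair 1] -> [338, 877]
  Sibling for proof at L1: 502
L3: h(338,877)=(338*31+877)%997=388 [pair 0] -> [388]
  Sibling for proof at L2: 338
Root: 388
Proof path (sibling hashes from leaf to root): [18, 502, 338]

Answer: 18 502 338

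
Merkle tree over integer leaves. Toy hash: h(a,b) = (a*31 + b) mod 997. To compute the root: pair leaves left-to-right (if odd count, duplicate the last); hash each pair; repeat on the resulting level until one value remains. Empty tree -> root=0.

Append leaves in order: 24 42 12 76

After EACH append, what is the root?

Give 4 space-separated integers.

After append 24 (leaves=[24]):
  L0: [24]
  root=24
After append 42 (leaves=[24, 42]):
  L0: [24, 42]
  L1: h(24,42)=(24*31+42)%997=786 -> [786]
  root=786
After append 12 (leaves=[24, 42, 12]):
  L0: [24, 42, 12]
  L1: h(24,42)=(24*31+42)%997=786 h(12,12)=(12*31+12)%997=384 -> [786, 384]
  L2: h(786,384)=(786*31+384)%997=822 -> [822]
  root=822
After append 76 (leaves=[24, 42, 12, 76]):
  L0: [24, 42, 12, 76]
  L1: h(24,42)=(24*31+42)%997=786 h(12,76)=(12*31+76)%997=448 -> [786, 448]
  L2: h(786,448)=(786*31+448)%997=886 -> [886]
  root=886

Answer: 24 786 822 886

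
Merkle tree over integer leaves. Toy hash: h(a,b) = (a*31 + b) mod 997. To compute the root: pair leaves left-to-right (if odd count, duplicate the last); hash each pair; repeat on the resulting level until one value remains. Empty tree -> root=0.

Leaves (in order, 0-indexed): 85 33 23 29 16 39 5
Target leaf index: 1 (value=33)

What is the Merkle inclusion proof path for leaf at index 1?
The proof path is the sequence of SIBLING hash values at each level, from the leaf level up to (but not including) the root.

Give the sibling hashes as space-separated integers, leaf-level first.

Answer: 85 742 793

Derivation:
L0 (leaves): [85, 33, 23, 29, 16, 39, 5], target index=1
L1: h(85,33)=(85*31+33)%997=674 [pair 0] h(23,29)=(23*31+29)%997=742 [pair 1] h(16,39)=(16*31+39)%997=535 [pair 2] h(5,5)=(5*31+5)%997=160 [pair 3] -> [674, 742, 535, 160]
  Sibling for proof at L0: 85
L2: h(674,742)=(674*31+742)%997=699 [pair 0] h(535,160)=(535*31+160)%997=793 [pair 1] -> [699, 793]
  Sibling for proof at L1: 742
L3: h(699,793)=(699*31+793)%997=528 [pair 0] -> [528]
  Sibling for proof at L2: 793
Root: 528
Proof path (sibling hashes from leaf to root): [85, 742, 793]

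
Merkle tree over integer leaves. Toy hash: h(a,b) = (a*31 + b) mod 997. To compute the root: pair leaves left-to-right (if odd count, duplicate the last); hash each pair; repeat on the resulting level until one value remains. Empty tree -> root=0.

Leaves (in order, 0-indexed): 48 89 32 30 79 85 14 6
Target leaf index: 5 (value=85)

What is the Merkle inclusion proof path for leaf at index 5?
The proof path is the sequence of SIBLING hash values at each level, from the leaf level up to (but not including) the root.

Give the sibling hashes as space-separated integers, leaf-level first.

L0 (leaves): [48, 89, 32, 30, 79, 85, 14, 6], target index=5
L1: h(48,89)=(48*31+89)%997=580 [pair 0] h(32,30)=(32*31+30)%997=25 [pair 1] h(79,85)=(79*31+85)%997=540 [pair 2] h(14,6)=(14*31+6)%997=440 [pair 3] -> [580, 25, 540, 440]
  Sibling for proof at L0: 79
L2: h(580,25)=(580*31+25)%997=59 [pair 0] h(540,440)=(540*31+440)%997=231 [pair 1] -> [59, 231]
  Sibling for proof at L1: 440
L3: h(59,231)=(59*31+231)%997=66 [pair 0] -> [66]
  Sibling for proof at L2: 59
Root: 66
Proof path (sibling hashes from leaf to root): [79, 440, 59]

Answer: 79 440 59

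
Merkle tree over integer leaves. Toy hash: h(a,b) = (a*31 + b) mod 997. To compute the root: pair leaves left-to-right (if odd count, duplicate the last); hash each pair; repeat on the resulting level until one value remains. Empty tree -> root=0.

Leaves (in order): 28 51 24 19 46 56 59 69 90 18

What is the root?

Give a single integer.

Answer: 305

Derivation:
L0: [28, 51, 24, 19, 46, 56, 59, 69, 90, 18]
L1: h(28,51)=(28*31+51)%997=919 h(24,19)=(24*31+19)%997=763 h(46,56)=(46*31+56)%997=485 h(59,69)=(59*31+69)%997=901 h(90,18)=(90*31+18)%997=814 -> [919, 763, 485, 901, 814]
L2: h(919,763)=(919*31+763)%997=339 h(485,901)=(485*31+901)%997=981 h(814,814)=(814*31+814)%997=126 -> [339, 981, 126]
L3: h(339,981)=(339*31+981)%997=523 h(126,126)=(126*31+126)%997=44 -> [523, 44]
L4: h(523,44)=(523*31+44)%997=305 -> [305]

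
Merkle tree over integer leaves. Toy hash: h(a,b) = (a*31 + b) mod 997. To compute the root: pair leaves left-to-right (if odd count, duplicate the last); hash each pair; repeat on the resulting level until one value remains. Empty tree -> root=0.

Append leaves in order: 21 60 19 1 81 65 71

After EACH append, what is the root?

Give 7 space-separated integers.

After append 21 (leaves=[21]):
  L0: [21]
  root=21
After append 60 (leaves=[21, 60]):
  L0: [21, 60]
  L1: h(21,60)=(21*31+60)%997=711 -> [711]
  root=711
After append 19 (leaves=[21, 60, 19]):
  L0: [21, 60, 19]
  L1: h(21,60)=(21*31+60)%997=711 h(19,19)=(19*31+19)%997=608 -> [711, 608]
  L2: h(711,608)=(711*31+608)%997=715 -> [715]
  root=715
After append 1 (leaves=[21, 60, 19, 1]):
  L0: [21, 60, 19, 1]
  L1: h(21,60)=(21*31+60)%997=711 h(19,1)=(19*31+1)%997=590 -> [711, 590]
  L2: h(711,590)=(711*31+590)%997=697 -> [697]
  root=697
After append 81 (leaves=[21, 60, 19, 1, 81]):
  L0: [21, 60, 19, 1, 81]
  L1: h(21,60)=(21*31+60)%997=711 h(19,1)=(19*31+1)%997=590 h(81,81)=(81*31+81)%997=598 -> [711, 590, 598]
  L2: h(711,590)=(711*31+590)%997=697 h(598,598)=(598*31+598)%997=193 -> [697, 193]
  L3: h(697,193)=(697*31+193)%997=863 -> [863]
  root=863
After append 65 (leaves=[21, 60, 19, 1, 81, 65]):
  L0: [21, 60, 19, 1, 81, 65]
  L1: h(21,60)=(21*31+60)%997=711 h(19,1)=(19*31+1)%997=590 h(81,65)=(81*31+65)%997=582 -> [711, 590, 582]
  L2: h(711,590)=(711*31+590)%997=697 h(582,582)=(582*31+582)%997=678 -> [697, 678]
  L3: h(697,678)=(697*31+678)%997=351 -> [351]
  root=351
After append 71 (leaves=[21, 60, 19, 1, 81, 65, 71]):
  L0: [21, 60, 19, 1, 81, 65, 71]
  L1: h(21,60)=(21*31+60)%997=711 h(19,1)=(19*31+1)%997=590 h(81,65)=(81*31+65)%997=582 h(71,71)=(71*31+71)%997=278 -> [711, 590, 582, 278]
  L2: h(711,590)=(711*31+590)%997=697 h(582,278)=(582*31+278)%997=374 -> [697, 374]
  L3: h(697,374)=(697*31+374)%997=47 -> [47]
  root=47

Answer: 21 711 715 697 863 351 47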